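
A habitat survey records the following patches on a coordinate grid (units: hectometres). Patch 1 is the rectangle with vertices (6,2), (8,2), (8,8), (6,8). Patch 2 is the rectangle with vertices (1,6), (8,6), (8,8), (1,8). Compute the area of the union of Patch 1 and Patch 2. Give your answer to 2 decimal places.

22.00

By inclusion–exclusion:
Individual areas: |Patch 1| = 12, |Patch 2| = 14.
|Patch 1∩Patch 2|: x∈[6,8], y∈[6,8] → 2·2 = 4.
|Patch 1 ∪ Patch 2| = 26 − 4 = 22.00.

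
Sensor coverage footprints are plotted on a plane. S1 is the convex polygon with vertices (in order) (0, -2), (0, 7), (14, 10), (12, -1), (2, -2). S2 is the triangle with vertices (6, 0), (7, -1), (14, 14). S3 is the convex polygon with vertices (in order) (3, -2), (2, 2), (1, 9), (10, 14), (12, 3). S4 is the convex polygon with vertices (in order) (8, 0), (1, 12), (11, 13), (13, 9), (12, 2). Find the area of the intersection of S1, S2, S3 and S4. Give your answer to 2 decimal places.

6.95

The intersection is the polygon with vertices (7.657,0.587), (6.99,1.732), (10.966,8.69), (11.121,7.832), (7.77,0.65).
By the shoelace formula its area is 6.95.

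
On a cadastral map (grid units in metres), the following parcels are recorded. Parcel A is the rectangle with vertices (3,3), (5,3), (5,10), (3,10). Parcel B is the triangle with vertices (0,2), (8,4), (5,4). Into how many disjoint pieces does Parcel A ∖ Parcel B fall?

2

Parcel A ∖ Parcel B splits into 2 disjoint pieces (area 0.125, area 12.8).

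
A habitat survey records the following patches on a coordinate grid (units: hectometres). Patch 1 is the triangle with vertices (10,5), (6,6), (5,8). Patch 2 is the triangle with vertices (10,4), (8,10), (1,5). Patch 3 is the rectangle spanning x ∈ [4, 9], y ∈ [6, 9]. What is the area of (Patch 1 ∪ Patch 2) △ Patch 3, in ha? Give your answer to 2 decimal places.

|Patch 1 ∪ Patch 2| = 26.0305.
|(Patch 1 ∪ Patch 2) ∩ Patch 3| = 11.9231.
|(Patch 1 ∪ Patch 2) △ Patch 3| = 26.0305 + 15 − 23.8461 = 17.18.

17.18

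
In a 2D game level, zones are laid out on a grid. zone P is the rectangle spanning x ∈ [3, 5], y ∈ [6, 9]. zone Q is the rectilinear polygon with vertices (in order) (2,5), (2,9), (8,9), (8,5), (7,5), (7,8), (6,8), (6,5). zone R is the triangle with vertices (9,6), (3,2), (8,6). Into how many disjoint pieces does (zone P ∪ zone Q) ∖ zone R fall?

2

(zone P ∪ zone Q) ∖ zone R splits into 2 disjoint pieces (area 20.4, area 0.0833).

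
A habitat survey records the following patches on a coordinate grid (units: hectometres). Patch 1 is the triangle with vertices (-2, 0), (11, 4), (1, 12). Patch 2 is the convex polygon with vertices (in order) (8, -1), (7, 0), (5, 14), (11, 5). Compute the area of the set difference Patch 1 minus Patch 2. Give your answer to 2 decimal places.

|Patch 1| = 72, |Patch 1∩Patch 2| = 12.4006.
|Patch 1 ∖ Patch 2| = |Patch 1| − |Patch 1∩Patch 2| = 72 − 12.4006 = 59.60.

59.60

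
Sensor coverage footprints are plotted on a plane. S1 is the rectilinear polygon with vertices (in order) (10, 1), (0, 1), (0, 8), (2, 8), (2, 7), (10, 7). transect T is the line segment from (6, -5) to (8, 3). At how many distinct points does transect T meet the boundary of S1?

1

The segment meets the boundary at (7.5,1).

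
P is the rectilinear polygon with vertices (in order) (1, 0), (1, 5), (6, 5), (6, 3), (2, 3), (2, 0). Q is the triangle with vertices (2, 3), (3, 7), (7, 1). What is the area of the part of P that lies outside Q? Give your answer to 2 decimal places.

|P| = 13, |P∩Q| = 5.5.
|P ∖ Q| = |P| − |P∩Q| = 13 − 5.5 = 7.50.

7.50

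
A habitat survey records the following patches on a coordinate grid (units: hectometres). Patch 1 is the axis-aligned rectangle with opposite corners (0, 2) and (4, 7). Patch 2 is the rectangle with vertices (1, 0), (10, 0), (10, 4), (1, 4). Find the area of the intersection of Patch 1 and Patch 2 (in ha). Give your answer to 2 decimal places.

|Patch 1∩Patch 2|: x∈[1,4], y∈[2,4] → 3·2 = 6.

6.00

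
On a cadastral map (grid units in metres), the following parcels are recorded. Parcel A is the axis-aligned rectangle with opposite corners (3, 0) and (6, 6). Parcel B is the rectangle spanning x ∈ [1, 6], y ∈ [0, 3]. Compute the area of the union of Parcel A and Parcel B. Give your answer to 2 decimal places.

24.00

By inclusion–exclusion:
Individual areas: |Parcel A| = 18, |Parcel B| = 15.
|Parcel A∩Parcel B|: x∈[3,6], y∈[0,3] → 3·3 = 9.
|Parcel A ∪ Parcel B| = 33 − 9 = 24.00.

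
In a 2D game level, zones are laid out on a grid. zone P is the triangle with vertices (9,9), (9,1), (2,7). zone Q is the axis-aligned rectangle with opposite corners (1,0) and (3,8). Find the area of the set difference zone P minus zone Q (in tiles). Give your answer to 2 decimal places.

|zone P| = 28, |zone P∩zone Q| = 0.5714.
|zone P ∖ zone Q| = |zone P| − |zone P∩zone Q| = 28 − 0.5714 = 27.43.

27.43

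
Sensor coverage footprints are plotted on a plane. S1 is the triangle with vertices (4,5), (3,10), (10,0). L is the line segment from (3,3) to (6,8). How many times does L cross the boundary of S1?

2

The segment meets the boundary at (5.262,6.769), (4.133,4.889).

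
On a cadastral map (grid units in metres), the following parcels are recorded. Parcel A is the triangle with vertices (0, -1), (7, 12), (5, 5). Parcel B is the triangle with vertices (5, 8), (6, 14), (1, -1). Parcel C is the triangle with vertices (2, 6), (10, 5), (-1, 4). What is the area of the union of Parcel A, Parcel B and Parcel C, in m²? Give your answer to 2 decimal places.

23.50

By inclusion–exclusion:
Individual areas: |Parcel A| = 11.5, |Parcel B| = 7.5, |Parcel C| = 9.5.
|Parcel A∩Parcel B| = 2.5009.
|Parcel A∩Parcel C| = 2.1352.
|Parcel B∩Parcel C| = 0.9619.
|Parcel A∩Parcel B∩Parcel C| = 0.5983.
|Parcel A ∪ Parcel B ∪ Parcel C| = 28.5 − 5.598 + 0.5983 = 23.50.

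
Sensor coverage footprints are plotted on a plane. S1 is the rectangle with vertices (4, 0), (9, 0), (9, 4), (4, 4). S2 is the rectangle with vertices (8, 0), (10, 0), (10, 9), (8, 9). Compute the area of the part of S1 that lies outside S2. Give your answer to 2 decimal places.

16.00

|S1∩S2|: x∈[8,9], y∈[0,4] → 1·4 = 4.
|S1| = 20.
|S1 ∖ S2| = |S1| − |S1∩S2| = 20 − 4 = 16.00.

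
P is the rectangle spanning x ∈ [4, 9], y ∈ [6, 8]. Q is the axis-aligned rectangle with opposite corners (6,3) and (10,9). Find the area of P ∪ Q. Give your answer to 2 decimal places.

By inclusion–exclusion:
Individual areas: |P| = 10, |Q| = 24.
|P∩Q|: x∈[6,9], y∈[6,8] → 3·2 = 6.
|P ∪ Q| = 34 − 6 = 28.00.

28.00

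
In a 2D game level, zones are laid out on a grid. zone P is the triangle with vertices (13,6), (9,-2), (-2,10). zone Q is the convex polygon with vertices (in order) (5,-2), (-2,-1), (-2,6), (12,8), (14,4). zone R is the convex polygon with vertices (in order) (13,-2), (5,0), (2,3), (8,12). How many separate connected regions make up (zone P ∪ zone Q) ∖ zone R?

(zone P ∪ zone Q) ∖ zone R splits into 3 disjoint pieces (area 0.8168, area 58.5278, area 13.6385).

3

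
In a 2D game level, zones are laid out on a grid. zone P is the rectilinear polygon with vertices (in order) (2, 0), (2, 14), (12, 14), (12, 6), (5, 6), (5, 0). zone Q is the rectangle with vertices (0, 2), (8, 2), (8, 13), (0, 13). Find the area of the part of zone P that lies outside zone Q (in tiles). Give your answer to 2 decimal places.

44.00

|zone P| = 98, |zone P∩zone Q| = 54.
|zone P ∖ zone Q| = |zone P| − |zone P∩zone Q| = 98 − 54 = 44.00.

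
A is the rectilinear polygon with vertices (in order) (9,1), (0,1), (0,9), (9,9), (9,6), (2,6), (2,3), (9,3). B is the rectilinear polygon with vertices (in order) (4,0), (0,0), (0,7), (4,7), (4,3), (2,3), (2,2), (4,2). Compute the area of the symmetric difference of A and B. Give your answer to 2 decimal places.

45.00

|A| = 51, |B| = 26, |A∩B| = 16.
|A △ B| = |A| + |B| − 2·|A∩B| = 51 + 26 − 32 = 45.00.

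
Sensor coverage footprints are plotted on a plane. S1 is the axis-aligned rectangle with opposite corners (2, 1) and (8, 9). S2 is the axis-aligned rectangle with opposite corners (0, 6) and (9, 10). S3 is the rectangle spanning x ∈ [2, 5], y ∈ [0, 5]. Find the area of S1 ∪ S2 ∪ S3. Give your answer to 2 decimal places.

69.00

By inclusion–exclusion:
Individual areas: |S1| = 48, |S2| = 36, |S3| = 15.
|S1∩S2|: x∈[2,8], y∈[6,9] → 6·3 = 18.
|S1∩S3|: x∈[2,5], y∈[1,5] → 3·4 = 12.
|S2∩S3| = 0 (no overlap).
|S1∩S2∩S3| = 0.
|S1 ∪ S2 ∪ S3| = 99 − 30 + 0 = 69.00.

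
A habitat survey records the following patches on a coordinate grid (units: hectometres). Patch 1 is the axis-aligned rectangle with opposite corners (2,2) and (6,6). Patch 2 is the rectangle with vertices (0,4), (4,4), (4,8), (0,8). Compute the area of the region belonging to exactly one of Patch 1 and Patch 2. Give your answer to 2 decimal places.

|Patch 1∩Patch 2|: x∈[2,4], y∈[4,6] → 2·2 = 4.
|Patch 1 △ Patch 2| = |Patch 1| + |Patch 2| − 2·|Patch 1∩Patch 2| = 16 + 16 − 8 = 24.00.

24.00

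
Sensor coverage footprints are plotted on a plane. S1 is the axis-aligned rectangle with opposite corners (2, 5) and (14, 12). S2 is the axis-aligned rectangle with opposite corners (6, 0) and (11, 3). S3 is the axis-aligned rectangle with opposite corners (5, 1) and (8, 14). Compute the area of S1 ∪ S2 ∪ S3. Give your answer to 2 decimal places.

113.00

By inclusion–exclusion:
Individual areas: |S1| = 84, |S2| = 15, |S3| = 39.
|S1∩S2| = 0 (no overlap).
|S1∩S3|: x∈[5,8], y∈[5,12] → 3·7 = 21.
|S2∩S3|: x∈[6,8], y∈[1,3] → 2·2 = 4.
|S1∩S2∩S3| = 0.
|S1 ∪ S2 ∪ S3| = 138 − 25 + 0 = 113.00.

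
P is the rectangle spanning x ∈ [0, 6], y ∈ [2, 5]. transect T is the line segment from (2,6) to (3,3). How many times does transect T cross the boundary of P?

The segment meets the boundary at (2.333,5).

1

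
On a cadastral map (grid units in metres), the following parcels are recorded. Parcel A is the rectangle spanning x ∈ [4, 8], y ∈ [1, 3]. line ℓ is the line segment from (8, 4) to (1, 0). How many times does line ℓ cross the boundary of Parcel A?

2

The segment meets the boundary at (4,1.714), (6.25,3).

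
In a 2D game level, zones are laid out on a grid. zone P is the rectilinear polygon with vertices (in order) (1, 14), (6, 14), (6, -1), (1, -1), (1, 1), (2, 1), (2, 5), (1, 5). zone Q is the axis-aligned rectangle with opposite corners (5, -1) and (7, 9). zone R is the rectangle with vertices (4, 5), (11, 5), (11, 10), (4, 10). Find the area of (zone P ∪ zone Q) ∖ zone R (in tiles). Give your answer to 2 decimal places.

67.00

|zone P ∪ zone Q| = 81.
|(zone P ∪ zone Q) ∩ zone R| = 14.
|(zone P ∪ zone Q) ∖ zone R| = 81 − 14 = 67.00.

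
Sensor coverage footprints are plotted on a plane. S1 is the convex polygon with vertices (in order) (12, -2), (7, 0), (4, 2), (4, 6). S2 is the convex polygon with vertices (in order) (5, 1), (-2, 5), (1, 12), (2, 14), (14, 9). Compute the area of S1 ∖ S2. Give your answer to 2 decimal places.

9.97

|S1| = 18, |S1∩S2| = 8.0329.
|S1 ∖ S2| = |S1| − |S1∩S2| = 18 − 8.0329 = 9.97.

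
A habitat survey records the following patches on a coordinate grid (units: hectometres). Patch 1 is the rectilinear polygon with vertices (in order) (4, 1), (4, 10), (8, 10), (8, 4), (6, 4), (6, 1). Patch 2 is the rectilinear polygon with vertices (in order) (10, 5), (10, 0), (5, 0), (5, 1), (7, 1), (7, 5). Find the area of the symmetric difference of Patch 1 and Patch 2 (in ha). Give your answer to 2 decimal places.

|Patch 1| = 30, |Patch 2| = 17, |Patch 1∩Patch 2| = 1.
|Patch 1 △ Patch 2| = |Patch 1| + |Patch 2| − 2·|Patch 1∩Patch 2| = 30 + 17 − 2 = 45.00.

45.00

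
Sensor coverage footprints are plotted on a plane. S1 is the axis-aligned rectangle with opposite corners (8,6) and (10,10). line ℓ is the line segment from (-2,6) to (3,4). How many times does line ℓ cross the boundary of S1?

The segment lies entirely outside S1 and never meets its boundary.

0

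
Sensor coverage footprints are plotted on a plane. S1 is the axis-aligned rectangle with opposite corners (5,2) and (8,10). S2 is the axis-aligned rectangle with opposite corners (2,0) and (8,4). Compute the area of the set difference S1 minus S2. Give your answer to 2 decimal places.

|S1∩S2|: x∈[5,8], y∈[2,4] → 3·2 = 6.
|S1| = 24.
|S1 ∖ S2| = |S1| − |S1∩S2| = 24 − 6 = 18.00.

18.00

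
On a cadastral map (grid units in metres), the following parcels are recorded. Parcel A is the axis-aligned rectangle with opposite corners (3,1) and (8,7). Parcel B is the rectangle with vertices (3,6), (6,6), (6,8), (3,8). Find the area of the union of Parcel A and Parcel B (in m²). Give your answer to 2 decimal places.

By inclusion–exclusion:
Individual areas: |Parcel A| = 30, |Parcel B| = 6.
|Parcel A∩Parcel B|: x∈[3,6], y∈[6,7] → 3·1 = 3.
|Parcel A ∪ Parcel B| = 36 − 3 = 33.00.

33.00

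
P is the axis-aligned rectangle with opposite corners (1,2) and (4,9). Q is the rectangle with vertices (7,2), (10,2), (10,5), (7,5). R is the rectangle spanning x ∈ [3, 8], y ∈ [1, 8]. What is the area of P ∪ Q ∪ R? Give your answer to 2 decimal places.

56.00

By inclusion–exclusion:
Individual areas: |P| = 21, |Q| = 9, |R| = 35.
|P∩Q| = 0 (no overlap).
|P∩R|: x∈[3,4], y∈[2,8] → 1·6 = 6.
|Q∩R|: x∈[7,8], y∈[2,5] → 1·3 = 3.
|P∩Q∩R| = 0.
|P ∪ Q ∪ R| = 65 − 9 + 0 = 56.00.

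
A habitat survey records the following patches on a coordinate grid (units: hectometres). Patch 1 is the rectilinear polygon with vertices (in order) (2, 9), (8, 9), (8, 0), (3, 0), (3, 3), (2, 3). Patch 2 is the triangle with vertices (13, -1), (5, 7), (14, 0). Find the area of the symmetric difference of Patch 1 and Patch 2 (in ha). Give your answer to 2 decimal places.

57.00

|Patch 1| = 51, |Patch 2| = 8, |Patch 1∩Patch 2| = 1.
|Patch 1 △ Patch 2| = |Patch 1| + |Patch 2| − 2·|Patch 1∩Patch 2| = 51 + 8 − 2 = 57.00.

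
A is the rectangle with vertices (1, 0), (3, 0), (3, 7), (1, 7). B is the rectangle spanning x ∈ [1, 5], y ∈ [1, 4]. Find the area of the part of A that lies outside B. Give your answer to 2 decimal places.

|A∩B|: x∈[1,3], y∈[1,4] → 2·3 = 6.
|A| = 14.
|A ∖ B| = |A| − |A∩B| = 14 − 6 = 8.00.

8.00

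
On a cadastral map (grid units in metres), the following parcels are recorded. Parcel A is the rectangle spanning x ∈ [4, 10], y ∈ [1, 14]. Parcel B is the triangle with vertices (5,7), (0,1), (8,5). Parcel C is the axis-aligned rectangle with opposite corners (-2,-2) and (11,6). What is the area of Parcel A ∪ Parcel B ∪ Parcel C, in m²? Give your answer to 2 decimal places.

By inclusion–exclusion:
Individual areas: |Parcel A| = 78, |Parcel B| = 14, |Parcel C| = 104.
|Parcel A∩Parcel B| = 8.4.
|Parcel A∩Parcel C|: x∈[4,10], y∈[1,6] → 6·5 = 30.
|Parcel B∩Parcel C| = 12.8333.
|Parcel A∩Parcel B∩Parcel C| = 7.2333.
|Parcel A ∪ Parcel B ∪ Parcel C| = 196 − 51.2333 + 7.2333 = 152.00.

152.00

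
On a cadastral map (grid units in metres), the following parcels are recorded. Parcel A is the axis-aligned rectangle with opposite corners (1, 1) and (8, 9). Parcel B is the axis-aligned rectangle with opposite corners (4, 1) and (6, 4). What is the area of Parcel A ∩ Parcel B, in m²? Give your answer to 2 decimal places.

|Parcel A∩Parcel B|: x∈[4,6], y∈[1,4] → 2·3 = 6.

6.00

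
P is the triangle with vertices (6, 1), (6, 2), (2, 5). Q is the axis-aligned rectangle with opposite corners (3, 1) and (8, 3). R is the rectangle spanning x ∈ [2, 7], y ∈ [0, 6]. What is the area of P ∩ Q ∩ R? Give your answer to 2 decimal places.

1.33

The intersection is the polygon with vertices (6,1), (4,3), (4.667,3), (6,2).
By the shoelace formula its area is 1.33.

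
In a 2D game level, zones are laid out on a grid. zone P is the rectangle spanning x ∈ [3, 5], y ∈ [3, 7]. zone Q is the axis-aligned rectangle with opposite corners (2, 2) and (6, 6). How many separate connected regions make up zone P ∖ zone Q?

1

zone P ∖ zone Q is a single connected region.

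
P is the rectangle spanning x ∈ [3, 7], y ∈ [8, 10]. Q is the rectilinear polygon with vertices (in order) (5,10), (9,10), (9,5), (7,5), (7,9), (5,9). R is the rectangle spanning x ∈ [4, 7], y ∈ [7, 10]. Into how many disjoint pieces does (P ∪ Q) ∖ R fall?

(P ∪ Q) ∖ R splits into 2 disjoint pieces (area 10, area 2).

2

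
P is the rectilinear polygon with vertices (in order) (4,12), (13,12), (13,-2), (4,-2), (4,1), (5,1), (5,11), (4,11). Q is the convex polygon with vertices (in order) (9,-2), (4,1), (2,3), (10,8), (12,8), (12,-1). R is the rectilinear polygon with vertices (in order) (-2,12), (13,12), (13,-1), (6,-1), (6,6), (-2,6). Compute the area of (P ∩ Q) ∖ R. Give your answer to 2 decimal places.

7.72

|P ∩ Q| = 56.1875.
|(P ∩ Q) ∩ R| = 48.4667.
|(P ∩ Q) ∖ R| = 56.1875 − 48.4667 = 7.72.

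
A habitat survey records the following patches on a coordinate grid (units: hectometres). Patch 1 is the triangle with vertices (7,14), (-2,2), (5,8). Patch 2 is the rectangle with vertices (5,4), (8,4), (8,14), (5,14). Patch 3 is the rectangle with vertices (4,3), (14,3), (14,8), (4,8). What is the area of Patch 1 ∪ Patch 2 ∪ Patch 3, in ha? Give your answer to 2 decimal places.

79.24

By inclusion–exclusion:
Individual areas: |Patch 1| = 15, |Patch 2| = 30, |Patch 3| = 50.
|Patch 1∩Patch 2| = 3.3333.
|Patch 1∩Patch 3| = 0.4286.
|Patch 2∩Patch 3|: x∈[5,8], y∈[4,8] → 3·4 = 12.
|Patch 1∩Patch 2∩Patch 3| = 0.
|Patch 1 ∪ Patch 2 ∪ Patch 3| = 95 − 15.7619 + 0 = 79.24.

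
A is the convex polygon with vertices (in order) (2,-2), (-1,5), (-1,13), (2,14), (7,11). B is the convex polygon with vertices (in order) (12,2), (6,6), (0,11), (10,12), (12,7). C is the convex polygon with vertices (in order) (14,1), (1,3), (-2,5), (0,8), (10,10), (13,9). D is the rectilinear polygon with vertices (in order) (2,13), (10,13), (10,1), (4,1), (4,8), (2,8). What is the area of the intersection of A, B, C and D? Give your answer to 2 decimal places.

4.18

The intersection is the polygon with vertices (4,7.667), (4,8), (3.6,8), (2.903,8.581), (6.333,9.267), (5.301,6.582).
By the shoelace formula its area is 4.18.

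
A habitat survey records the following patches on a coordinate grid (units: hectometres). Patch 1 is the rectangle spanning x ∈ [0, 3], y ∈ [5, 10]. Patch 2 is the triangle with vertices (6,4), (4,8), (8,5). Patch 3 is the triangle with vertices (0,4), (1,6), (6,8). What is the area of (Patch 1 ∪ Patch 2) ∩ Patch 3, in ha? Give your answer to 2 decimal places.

|Patch 1 ∪ Patch 2| = 20.
|(Patch 1 ∪ Patch 2) ∩ Patch 3| = 2.45.

2.45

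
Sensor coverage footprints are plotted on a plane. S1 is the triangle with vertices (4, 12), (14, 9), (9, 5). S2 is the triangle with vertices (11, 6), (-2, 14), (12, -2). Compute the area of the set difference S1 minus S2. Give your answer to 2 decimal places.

|S1| = 27.5, |S1∩S2| = 4.9291.
|S1 ∖ S2| = |S1| − |S1∩S2| = 27.5 − 4.9291 = 22.57.

22.57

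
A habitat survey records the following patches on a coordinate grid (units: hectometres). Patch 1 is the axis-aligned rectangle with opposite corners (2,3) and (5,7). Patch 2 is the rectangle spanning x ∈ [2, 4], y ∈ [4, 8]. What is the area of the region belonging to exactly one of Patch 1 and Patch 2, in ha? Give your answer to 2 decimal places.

|Patch 1∩Patch 2|: x∈[2,4], y∈[4,7] → 2·3 = 6.
|Patch 1 △ Patch 2| = |Patch 1| + |Patch 2| − 2·|Patch 1∩Patch 2| = 12 + 8 − 12 = 8.00.

8.00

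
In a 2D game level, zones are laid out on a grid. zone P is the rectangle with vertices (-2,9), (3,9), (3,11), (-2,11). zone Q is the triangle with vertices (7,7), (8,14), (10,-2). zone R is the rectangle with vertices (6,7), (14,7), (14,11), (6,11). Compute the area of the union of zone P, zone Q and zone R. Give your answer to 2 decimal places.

By inclusion–exclusion:
Individual areas: |zone P| = 10, |zone Q| = 15, |zone R| = 32.
|zone P∩zone Q| = 0.
|zone P∩zone R| = 0 (no overlap).
|zone Q∩zone R| = 5.3571.
|zone P∩zone Q∩zone R| = 0.
|zone P ∪ zone Q ∪ zone R| = 57 − 5.3571 + 0 = 51.64.

51.64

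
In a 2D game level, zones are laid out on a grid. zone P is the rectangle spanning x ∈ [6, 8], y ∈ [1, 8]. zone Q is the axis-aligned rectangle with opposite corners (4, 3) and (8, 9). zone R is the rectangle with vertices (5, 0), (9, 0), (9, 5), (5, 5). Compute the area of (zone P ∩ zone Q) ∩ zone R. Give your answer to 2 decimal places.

The region (zone P ∩ zone Q) ∩ zone R is the polygon with vertices (6,3), (6,5), (8,5), (8,3).
By the shoelace formula its area is 4.00.

4.00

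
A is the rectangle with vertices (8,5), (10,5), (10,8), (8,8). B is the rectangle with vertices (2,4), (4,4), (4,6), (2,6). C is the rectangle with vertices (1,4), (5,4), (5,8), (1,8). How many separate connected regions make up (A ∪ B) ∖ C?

1

(A ∪ B) ∖ C is a single connected region.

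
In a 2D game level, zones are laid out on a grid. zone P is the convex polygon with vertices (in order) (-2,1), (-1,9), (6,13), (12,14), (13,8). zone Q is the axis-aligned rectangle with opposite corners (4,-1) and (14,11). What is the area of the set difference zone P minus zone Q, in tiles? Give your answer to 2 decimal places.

|zone P| = 106.5, |zone P∩zone Q| = 45.15.
|zone P ∖ zone Q| = |zone P| − |zone P∩zone Q| = 106.5 − 45.15 = 61.35.

61.35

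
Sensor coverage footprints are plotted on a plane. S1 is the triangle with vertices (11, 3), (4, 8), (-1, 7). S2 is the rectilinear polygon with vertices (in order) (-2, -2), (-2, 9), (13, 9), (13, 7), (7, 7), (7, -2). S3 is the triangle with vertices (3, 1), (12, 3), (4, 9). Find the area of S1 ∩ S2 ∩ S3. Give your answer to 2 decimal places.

7.03

The intersection is the polygon with vertices (4,8), (7,5.857), (7,4.333), (3.56,5.48), (3.872,7.974).
By the shoelace formula its area is 7.03.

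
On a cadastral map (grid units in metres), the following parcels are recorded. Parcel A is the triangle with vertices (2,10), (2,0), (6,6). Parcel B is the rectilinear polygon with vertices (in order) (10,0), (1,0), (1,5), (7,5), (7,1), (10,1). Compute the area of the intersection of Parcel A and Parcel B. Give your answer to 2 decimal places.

8.33

The intersection is the polygon with vertices (2,5), (5.333,5), (2,0).
By the shoelace formula its area is 8.33.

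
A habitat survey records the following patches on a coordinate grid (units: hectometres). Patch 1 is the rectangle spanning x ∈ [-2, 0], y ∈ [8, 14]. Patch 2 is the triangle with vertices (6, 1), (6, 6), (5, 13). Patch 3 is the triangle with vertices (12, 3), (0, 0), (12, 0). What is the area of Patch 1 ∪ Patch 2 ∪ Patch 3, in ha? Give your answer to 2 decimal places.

32.49

By inclusion–exclusion:
Individual areas: |Patch 1| = 12, |Patch 2| = 2.5, |Patch 3| = 18.
|Patch 1∩Patch 2| = 0.
|Patch 1∩Patch 3| = 0.
|Patch 2∩Patch 3| = 0.0102.
|Patch 1∩Patch 2∩Patch 3| = 0.
|Patch 1 ∪ Patch 2 ∪ Patch 3| = 32.5 − 0.0102 + 0 = 32.49.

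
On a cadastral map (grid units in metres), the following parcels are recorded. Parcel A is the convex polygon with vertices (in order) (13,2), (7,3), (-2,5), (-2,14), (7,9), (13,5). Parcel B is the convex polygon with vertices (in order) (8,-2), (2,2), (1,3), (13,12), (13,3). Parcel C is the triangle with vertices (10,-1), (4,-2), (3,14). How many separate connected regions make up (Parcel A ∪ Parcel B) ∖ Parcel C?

3

(Parcel A ∪ Parcel B) ∖ Parcel C splits into 3 disjoint pieces (area 52.4386, area 0.5333, area 48.9567).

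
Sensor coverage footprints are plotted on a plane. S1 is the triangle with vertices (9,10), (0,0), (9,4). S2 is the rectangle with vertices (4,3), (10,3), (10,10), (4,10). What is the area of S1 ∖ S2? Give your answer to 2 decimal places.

|S1| = 27, |S1∩S2| = 19.9861.
|S1 ∖ S2| = |S1| − |S1∩S2| = 27 − 19.9861 = 7.01.

7.01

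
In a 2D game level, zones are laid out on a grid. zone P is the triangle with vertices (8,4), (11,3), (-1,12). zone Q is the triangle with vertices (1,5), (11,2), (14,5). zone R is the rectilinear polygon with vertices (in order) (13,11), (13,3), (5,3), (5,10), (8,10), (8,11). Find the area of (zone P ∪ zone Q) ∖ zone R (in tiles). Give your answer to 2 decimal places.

7.57

|zone P ∪ zone Q| = 24.6042.
|(zone P ∪ zone Q) ∩ zone R| = 17.0375.
|(zone P ∪ zone Q) ∖ zone R| = 24.6042 − 17.0375 = 7.57.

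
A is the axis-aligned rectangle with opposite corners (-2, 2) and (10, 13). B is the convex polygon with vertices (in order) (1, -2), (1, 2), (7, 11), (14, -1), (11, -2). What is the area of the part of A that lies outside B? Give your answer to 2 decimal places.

85.71

|A| = 132, |A∩B| = 46.2857.
|A ∖ B| = |A| − |A∩B| = 132 − 46.2857 = 85.71.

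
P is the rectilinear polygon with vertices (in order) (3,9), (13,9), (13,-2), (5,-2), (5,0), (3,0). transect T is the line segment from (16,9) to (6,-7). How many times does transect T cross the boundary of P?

The segment meets the boundary at (9.125,-2), (13,4.2).

2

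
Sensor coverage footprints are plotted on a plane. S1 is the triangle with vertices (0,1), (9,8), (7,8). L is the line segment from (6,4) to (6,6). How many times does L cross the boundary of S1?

1

The segment meets the boundary at (6,5.667).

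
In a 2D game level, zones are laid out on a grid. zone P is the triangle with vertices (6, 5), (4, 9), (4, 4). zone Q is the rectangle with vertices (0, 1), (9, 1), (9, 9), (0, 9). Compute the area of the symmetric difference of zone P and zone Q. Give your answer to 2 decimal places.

|zone P| = 5, |zone Q| = 72, |zone P∩zone Q| = 5.
|zone P △ zone Q| = |zone P| + |zone Q| − 2·|zone P∩zone Q| = 5 + 72 − 10 = 67.00.

67.00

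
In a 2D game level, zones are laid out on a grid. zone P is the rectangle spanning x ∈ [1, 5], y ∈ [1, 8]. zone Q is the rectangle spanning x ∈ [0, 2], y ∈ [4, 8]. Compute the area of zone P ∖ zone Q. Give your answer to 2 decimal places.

24.00

|zone P∩zone Q|: x∈[1,2], y∈[4,8] → 1·4 = 4.
|zone P| = 28.
|zone P ∖ zone Q| = |zone P| − |zone P∩zone Q| = 28 − 4 = 24.00.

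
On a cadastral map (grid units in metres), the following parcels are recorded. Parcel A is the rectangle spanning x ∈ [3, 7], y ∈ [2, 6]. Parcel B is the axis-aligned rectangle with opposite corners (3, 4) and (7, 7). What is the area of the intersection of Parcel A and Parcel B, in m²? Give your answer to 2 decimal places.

|Parcel A∩Parcel B|: x∈[3,7], y∈[4,6] → 4·2 = 8.

8.00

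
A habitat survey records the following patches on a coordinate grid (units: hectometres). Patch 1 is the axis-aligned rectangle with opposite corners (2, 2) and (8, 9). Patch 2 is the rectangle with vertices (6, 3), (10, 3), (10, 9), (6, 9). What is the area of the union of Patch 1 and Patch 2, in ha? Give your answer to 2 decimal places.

By inclusion–exclusion:
Individual areas: |Patch 1| = 42, |Patch 2| = 24.
|Patch 1∩Patch 2|: x∈[6,8], y∈[3,9] → 2·6 = 12.
|Patch 1 ∪ Patch 2| = 66 − 12 = 54.00.

54.00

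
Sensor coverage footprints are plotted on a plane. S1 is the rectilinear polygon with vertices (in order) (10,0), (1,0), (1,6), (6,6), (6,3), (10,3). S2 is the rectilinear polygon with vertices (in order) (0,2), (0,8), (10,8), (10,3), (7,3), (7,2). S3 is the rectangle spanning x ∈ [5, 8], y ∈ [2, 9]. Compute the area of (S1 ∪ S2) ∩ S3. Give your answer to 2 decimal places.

18.00

The region (S1 ∪ S2) ∩ S3 is the polygon with vertices (8,8), (8,2), (5,2), (5,8).
By the shoelace formula its area is 18.00.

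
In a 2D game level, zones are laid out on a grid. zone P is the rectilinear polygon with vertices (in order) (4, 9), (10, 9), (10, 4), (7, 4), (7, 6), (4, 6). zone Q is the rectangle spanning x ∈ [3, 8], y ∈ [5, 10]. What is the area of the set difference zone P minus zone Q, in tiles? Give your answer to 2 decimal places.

|zone P| = 24, |zone P∩zone Q| = 13.
|zone P ∖ zone Q| = |zone P| − |zone P∩zone Q| = 24 − 13 = 11.00.

11.00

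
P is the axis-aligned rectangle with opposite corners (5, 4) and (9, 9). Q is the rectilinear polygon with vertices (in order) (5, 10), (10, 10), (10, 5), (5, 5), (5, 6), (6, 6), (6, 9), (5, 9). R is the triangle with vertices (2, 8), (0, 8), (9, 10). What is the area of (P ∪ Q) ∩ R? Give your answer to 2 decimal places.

The region (P ∪ Q) ∩ R is the polygon with vertices (5,9), (5,9.111), (9,10), (5,8.857).
By the shoelace formula its area is 0.51.

0.51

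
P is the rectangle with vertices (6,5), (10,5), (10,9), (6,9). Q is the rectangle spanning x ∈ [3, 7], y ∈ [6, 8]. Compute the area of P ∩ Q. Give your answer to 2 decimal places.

2.00

|P∩Q|: x∈[6,7], y∈[6,8] → 1·2 = 2.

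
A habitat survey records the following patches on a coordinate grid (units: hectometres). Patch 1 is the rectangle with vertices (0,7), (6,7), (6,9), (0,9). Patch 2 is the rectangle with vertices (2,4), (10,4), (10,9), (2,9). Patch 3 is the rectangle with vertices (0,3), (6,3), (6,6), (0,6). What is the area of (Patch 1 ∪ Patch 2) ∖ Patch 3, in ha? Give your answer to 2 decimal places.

|Patch 1 ∪ Patch 2| = 44.
|(Patch 1 ∪ Patch 2) ∩ Patch 3| = 8.
|(Patch 1 ∪ Patch 2) ∖ Patch 3| = 44 − 8 = 36.00.

36.00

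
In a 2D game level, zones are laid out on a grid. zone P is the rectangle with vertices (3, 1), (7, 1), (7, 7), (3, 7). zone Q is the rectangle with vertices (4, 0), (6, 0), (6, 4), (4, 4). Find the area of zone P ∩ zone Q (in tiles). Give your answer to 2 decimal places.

|zone P∩zone Q|: x∈[4,6], y∈[1,4] → 2·3 = 6.

6.00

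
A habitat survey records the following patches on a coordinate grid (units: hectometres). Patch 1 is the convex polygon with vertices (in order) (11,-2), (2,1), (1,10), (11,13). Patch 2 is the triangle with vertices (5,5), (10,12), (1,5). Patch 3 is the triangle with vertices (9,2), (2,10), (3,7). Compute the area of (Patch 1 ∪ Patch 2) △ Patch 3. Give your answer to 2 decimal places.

|Patch 1 ∪ Patch 2| = 114.1105.
|(Patch 1 ∪ Patch 2) ∩ Patch 3| = 6.5.
|(Patch 1 ∪ Patch 2) △ Patch 3| = 114.1105 + 6.5 − 13 = 107.61.

107.61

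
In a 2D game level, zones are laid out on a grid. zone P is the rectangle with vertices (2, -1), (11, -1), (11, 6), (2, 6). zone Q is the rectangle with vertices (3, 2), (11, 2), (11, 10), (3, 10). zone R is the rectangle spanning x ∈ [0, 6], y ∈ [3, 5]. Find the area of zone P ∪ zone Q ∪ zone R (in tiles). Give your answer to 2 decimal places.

By inclusion–exclusion:
Individual areas: |zone P| = 63, |zone Q| = 64, |zone R| = 12.
|zone P∩zone Q|: x∈[3,11], y∈[2,6] → 8·4 = 32.
|zone P∩zone R|: x∈[2,6], y∈[3,5] → 4·2 = 8.
|zone Q∩zone R|: x∈[3,6], y∈[3,5] → 3·2 = 6.
|zone P∩zone Q∩zone R| = 6.
|zone P ∪ zone Q ∪ zone R| = 139 − 46 + 6 = 99.00.

99.00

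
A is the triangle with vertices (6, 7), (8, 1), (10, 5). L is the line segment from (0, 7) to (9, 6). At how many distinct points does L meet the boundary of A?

The segment meets the boundary at (7.714,6.143), (6.231,6.308).

2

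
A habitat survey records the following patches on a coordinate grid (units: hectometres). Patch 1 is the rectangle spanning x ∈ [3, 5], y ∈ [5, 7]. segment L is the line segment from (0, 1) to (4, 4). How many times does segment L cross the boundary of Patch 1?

0

The segment lies entirely outside Patch 1 and never meets its boundary.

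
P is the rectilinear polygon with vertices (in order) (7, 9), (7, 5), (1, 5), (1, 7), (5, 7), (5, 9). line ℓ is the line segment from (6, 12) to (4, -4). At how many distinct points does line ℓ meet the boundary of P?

2

The segment meets the boundary at (5.125,5), (5.625,9).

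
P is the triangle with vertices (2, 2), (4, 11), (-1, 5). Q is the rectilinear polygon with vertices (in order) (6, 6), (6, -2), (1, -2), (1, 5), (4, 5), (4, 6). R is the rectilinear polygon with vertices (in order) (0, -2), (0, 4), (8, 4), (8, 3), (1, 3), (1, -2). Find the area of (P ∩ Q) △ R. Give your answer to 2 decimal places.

|P ∩ Q| = 3.5.
|(P ∩ Q) ∩ R| = 1.3333.
|(P ∩ Q) △ R| = 3.5 + 13 − 2.6667 = 13.83.

13.83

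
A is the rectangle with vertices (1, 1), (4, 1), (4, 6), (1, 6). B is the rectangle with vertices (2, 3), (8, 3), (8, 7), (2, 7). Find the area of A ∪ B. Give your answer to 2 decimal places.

By inclusion–exclusion:
Individual areas: |A| = 15, |B| = 24.
|A∩B|: x∈[2,4], y∈[3,6] → 2·3 = 6.
|A ∪ B| = 39 − 6 = 33.00.

33.00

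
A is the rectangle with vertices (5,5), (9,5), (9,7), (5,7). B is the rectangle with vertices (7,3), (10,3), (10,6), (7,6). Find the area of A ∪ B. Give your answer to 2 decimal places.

15.00

By inclusion–exclusion:
Individual areas: |A| = 8, |B| = 9.
|A∩B|: x∈[7,9], y∈[5,6] → 2·1 = 2.
|A ∪ B| = 17 − 2 = 15.00.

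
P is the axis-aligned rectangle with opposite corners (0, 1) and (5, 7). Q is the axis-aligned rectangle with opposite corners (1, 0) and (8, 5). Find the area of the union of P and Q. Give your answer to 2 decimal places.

49.00

By inclusion–exclusion:
Individual areas: |P| = 30, |Q| = 35.
|P∩Q|: x∈[1,5], y∈[1,5] → 4·4 = 16.
|P ∪ Q| = 65 − 16 = 49.00.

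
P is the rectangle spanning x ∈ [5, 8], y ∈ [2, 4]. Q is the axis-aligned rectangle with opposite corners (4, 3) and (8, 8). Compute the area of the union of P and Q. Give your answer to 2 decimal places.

By inclusion–exclusion:
Individual areas: |P| = 6, |Q| = 20.
|P∩Q|: x∈[5,8], y∈[3,4] → 3·1 = 3.
|P ∪ Q| = 26 − 3 = 23.00.

23.00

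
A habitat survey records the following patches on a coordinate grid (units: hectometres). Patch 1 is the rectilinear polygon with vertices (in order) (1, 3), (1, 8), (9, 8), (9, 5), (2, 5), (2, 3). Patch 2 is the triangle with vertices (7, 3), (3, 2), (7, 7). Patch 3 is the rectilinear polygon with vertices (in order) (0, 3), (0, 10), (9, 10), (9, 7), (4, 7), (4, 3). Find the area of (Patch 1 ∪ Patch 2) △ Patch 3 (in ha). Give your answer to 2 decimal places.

43.35

|Patch 1 ∪ Patch 2| = 32.4.
|(Patch 1 ∪ Patch 2) ∩ Patch 3| = 16.025.
|(Patch 1 ∪ Patch 2) △ Patch 3| = 32.4 + 43 − 32.05 = 43.35.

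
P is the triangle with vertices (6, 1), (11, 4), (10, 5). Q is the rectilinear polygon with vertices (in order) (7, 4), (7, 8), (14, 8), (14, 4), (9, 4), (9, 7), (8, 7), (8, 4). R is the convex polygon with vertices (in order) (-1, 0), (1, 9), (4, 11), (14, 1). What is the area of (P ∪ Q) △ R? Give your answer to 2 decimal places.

102.50

|P ∪ Q| = 28.
|(P ∪ Q) ∩ R| = 8.5.
|(P ∪ Q) △ R| = 28 + 91.5 − 17 = 102.50.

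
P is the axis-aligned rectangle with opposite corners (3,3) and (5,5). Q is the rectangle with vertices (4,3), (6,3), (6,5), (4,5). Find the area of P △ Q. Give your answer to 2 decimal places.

|P∩Q|: x∈[4,5], y∈[3,5] → 1·2 = 2.
|P △ Q| = |P| + |Q| − 2·|P∩Q| = 4 + 4 − 4 = 4.00.

4.00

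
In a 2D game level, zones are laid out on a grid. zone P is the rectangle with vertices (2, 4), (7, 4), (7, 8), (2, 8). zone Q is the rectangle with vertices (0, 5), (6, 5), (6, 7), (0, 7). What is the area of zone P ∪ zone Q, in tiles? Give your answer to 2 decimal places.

By inclusion–exclusion:
Individual areas: |zone P| = 20, |zone Q| = 12.
|zone P∩zone Q|: x∈[2,6], y∈[5,7] → 4·2 = 8.
|zone P ∪ zone Q| = 32 − 8 = 24.00.

24.00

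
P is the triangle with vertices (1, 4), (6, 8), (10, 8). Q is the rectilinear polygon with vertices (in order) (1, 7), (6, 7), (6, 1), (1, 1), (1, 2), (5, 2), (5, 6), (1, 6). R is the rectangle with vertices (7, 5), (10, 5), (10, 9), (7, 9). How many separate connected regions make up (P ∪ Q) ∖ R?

1

(P ∪ Q) ∖ R is a single connected region.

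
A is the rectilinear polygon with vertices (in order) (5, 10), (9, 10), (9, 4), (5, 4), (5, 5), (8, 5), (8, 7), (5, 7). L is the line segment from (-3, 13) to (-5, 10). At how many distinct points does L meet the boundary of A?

The segment lies entirely outside A and never meets its boundary.

0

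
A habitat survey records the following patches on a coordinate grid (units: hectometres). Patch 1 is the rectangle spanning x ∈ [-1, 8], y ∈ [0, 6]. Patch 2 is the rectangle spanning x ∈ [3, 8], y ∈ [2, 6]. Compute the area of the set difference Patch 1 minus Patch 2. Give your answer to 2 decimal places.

34.00

|Patch 1∩Patch 2|: x∈[3,8], y∈[2,6] → 5·4 = 20.
|Patch 1| = 54.
|Patch 1 ∖ Patch 2| = |Patch 1| − |Patch 1∩Patch 2| = 54 − 20 = 34.00.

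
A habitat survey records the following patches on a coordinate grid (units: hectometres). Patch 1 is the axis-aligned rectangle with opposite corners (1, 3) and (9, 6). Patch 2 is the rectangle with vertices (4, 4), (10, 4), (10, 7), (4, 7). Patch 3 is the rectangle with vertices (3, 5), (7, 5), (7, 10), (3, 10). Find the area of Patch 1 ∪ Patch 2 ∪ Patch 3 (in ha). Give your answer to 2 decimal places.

45.00

By inclusion–exclusion:
Individual areas: |Patch 1| = 24, |Patch 2| = 18, |Patch 3| = 20.
|Patch 1∩Patch 2|: x∈[4,9], y∈[4,6] → 5·2 = 10.
|Patch 1∩Patch 3|: x∈[3,7], y∈[5,6] → 4·1 = 4.
|Patch 2∩Patch 3|: x∈[4,7], y∈[5,7] → 3·2 = 6.
|Patch 1∩Patch 2∩Patch 3| = 3.
|Patch 1 ∪ Patch 2 ∪ Patch 3| = 62 − 20 + 3 = 45.00.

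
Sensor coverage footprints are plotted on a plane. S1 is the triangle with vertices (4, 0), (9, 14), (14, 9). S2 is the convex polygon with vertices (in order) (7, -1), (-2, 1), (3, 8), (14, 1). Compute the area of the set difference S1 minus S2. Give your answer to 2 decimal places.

|S1| = 47.5, |S1∩S2| = 9.757.
|S1 ∖ S2| = |S1| − |S1∩S2| = 47.5 − 9.757 = 37.74.

37.74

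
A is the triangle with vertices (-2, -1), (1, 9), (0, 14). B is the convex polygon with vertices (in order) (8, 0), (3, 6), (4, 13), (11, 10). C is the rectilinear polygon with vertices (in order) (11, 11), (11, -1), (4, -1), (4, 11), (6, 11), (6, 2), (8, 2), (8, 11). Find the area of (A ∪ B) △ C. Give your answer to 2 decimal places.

71.90

|A ∪ B| = 72.5.
|(A ∪ B) ∩ C| = 33.3.
|(A ∪ B) △ C| = 72.5 + 66 − 66.6 = 71.90.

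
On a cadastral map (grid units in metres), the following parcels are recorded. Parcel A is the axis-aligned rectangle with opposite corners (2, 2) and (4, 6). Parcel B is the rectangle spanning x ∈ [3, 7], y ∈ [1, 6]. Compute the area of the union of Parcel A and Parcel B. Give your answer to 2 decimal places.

By inclusion–exclusion:
Individual areas: |Parcel A| = 8, |Parcel B| = 20.
|Parcel A∩Parcel B|: x∈[3,4], y∈[2,6] → 1·4 = 4.
|Parcel A ∪ Parcel B| = 28 − 4 = 24.00.

24.00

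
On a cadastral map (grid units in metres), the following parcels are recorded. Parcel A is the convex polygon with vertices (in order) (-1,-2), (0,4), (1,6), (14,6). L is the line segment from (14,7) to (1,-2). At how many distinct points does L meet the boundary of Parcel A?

2

The segment meets the boundary at (7.71,2.645), (12.556,6).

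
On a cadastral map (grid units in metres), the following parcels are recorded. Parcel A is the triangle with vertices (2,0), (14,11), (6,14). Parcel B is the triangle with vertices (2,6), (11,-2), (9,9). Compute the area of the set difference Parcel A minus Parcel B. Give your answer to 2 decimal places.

43.17

|Parcel A| = 62, |Parcel A∩Parcel B| = 18.8333.
|Parcel A ∖ Parcel B| = |Parcel A| − |Parcel A∩Parcel B| = 62 − 18.8333 = 43.17.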